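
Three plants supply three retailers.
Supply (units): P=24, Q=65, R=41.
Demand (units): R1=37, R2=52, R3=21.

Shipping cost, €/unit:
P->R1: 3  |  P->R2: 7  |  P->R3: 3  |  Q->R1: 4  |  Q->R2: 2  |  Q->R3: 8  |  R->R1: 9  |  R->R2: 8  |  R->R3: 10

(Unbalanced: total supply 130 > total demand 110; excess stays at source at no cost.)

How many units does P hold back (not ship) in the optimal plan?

0

An optimal plan:
  P–R1: 3 × €3 = €9
  P–R3: 21 × €3 = €63
  Q–R1: 13 × €4 = €52
  Q–R2: 52 × €2 = €104
  R–R1: 21 × €9 = €189
Total cost = €417.
P ships 24 of its 24, leaving 0.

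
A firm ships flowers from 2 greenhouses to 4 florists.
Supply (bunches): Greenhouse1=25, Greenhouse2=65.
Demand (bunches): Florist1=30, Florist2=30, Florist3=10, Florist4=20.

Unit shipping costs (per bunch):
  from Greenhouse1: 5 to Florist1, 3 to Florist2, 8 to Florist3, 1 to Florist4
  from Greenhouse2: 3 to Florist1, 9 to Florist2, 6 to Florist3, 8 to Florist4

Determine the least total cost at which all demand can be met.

One minimum-cost allocation:
  Greenhouse1->Florist2: 5 × 3 = 15
  Greenhouse1->Florist4: 20 × 1 = 20
  Greenhouse2->Florist1: 30 × 3 = 90
  Greenhouse2->Florist2: 25 × 9 = 225
  Greenhouse2->Florist3: 10 × 6 = 60
Total = 15 + 20 + 90 + 225 + 60 = 410.

410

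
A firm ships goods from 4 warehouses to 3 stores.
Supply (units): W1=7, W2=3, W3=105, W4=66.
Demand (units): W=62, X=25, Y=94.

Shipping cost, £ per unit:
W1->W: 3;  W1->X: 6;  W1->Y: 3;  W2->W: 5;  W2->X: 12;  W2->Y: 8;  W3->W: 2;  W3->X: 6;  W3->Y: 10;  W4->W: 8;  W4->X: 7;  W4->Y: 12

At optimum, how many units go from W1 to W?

0

The minimum-cost plan:
  W1 to Y: 7 × £3 = £21
  W2 to Y: 3 × £8 = £24
  W3 to W: 62 × £2 = £124
  W3 to Y: 43 × £10 = £430
  W4 to X: 25 × £7 = £175
  W4 to Y: 41 × £12 = £492
Total cost = £1266.
The route W1→W is not used.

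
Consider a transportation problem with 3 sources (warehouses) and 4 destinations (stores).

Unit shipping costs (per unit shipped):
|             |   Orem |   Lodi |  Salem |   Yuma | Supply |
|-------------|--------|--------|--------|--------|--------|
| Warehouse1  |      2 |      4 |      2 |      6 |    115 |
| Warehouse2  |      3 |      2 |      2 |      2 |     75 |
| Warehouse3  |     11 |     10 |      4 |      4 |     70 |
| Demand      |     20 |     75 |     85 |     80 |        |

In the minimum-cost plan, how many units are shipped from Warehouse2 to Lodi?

65

The minimum-cost plan:
  Warehouse1->Orem: 20 × 2 = 40
  Warehouse1->Lodi: 10 × 4 = 40
  Warehouse1->Salem: 85 × 2 = 170
  Warehouse2->Lodi: 65 × 2 = 130
  Warehouse2->Yuma: 10 × 2 = 20
  Warehouse3->Yuma: 70 × 4 = 280
Total cost = 680.
So Warehouse2→Lodi carries 65 units.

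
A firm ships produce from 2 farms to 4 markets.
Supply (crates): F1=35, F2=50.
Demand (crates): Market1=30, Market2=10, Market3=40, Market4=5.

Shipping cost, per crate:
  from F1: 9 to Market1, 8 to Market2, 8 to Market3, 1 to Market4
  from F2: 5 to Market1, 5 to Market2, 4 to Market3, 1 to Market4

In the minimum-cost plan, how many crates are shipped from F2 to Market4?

The minimum-cost plan:
  F1→Market2: 10 × 8 = 80
  F1→Market3: 20 × 8 = 160
  F1→Market4: 5 × 1 = 5
  F2→Market1: 30 × 5 = 150
  F2→Market3: 20 × 4 = 80
Total cost = 475.
The route F2→Market4 is not used.

0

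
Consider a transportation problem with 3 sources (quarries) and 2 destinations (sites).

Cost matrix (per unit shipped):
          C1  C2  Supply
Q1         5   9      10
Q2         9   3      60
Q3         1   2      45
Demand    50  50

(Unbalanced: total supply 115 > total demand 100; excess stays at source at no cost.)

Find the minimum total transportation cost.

220

An optimal shipping plan:
  Q1 to C1: 5 truckloads
  Q2 to C2: 50 truckloads
  Q3 to C1: 45 truckloads
Total cost = 220.
(Supply check: Q1 ships 5; Q2 ships 50; Q3 ships 45.)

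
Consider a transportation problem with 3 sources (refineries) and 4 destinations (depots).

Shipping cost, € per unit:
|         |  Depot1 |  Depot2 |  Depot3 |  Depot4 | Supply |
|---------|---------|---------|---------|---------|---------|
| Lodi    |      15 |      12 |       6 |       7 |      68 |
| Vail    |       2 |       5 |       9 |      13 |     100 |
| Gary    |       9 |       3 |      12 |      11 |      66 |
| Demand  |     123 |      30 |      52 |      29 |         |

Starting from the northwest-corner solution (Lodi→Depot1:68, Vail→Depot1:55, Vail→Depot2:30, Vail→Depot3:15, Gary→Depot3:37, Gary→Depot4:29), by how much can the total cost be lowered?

1114

Current plan cost = 68·15 + 55·2 + 30·5 + 15·9 + 37·12 + 29·11 = €2178.
Optimal plan:
  Lodi→Depot3: 52 × €6 = €312
  Lodi→Depot4: 16 × €7 = €112
  Vail→Depot1: 100 × €2 = €200
  Gary→Depot1: 23 × €9 = €207
  Gary→Depot2: 30 × €3 = €90
  Gary→Depot4: 13 × €11 = €143
Optimal cost = €1064.
Saving = 2178 − 1064 = €1114.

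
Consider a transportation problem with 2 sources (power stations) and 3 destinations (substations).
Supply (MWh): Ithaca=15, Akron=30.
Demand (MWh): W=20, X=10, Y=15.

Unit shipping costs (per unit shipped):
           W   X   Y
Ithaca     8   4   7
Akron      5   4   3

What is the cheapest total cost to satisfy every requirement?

200

A cheapest plan:
  Ithaca–W: 5 × 8 = 40
  Ithaca–X: 10 × 4 = 40
  Akron–W: 15 × 5 = 75
  Akron–Y: 15 × 3 = 45
Total = 40 + 40 + 75 + 45 = 200.
(Supply check: Ithaca ships 15; Akron ships 30.)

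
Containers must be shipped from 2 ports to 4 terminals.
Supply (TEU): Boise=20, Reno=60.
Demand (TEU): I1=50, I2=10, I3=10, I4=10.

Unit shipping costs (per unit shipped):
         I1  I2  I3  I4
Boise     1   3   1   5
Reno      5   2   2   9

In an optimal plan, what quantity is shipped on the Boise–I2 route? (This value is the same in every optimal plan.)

0

The minimum-cost plan:
  Boise to I1: 20 TEU
  Reno to I1: 30 TEU
  Reno to I2: 10 TEU
  Reno to I3: 10 TEU
  Reno to I4: 10 TEU
Total cost = 300.
The route Boise→I2 is not used.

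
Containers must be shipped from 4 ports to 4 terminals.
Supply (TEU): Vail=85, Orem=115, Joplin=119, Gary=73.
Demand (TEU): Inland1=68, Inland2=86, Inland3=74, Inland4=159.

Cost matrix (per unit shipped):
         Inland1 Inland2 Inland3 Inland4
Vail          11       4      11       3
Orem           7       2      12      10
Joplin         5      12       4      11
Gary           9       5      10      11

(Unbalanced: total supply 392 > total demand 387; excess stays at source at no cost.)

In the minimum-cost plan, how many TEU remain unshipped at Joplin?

0

Minimum-cost shipments:
  Vail→Inland4: 85 × 3 = 255
  Orem→Inland1: 23 × 7 = 161
  Orem→Inland2: 86 × 2 = 172
  Orem→Inland4: 6 × 10 = 60
  Joplin→Inland1: 45 × 5 = 225
  Joplin→Inland3: 74 × 4 = 296
  Gary→Inland4: 68 × 11 = 748
Total cost = 1917.
Joplin ships 119 of its 119, leaving 0.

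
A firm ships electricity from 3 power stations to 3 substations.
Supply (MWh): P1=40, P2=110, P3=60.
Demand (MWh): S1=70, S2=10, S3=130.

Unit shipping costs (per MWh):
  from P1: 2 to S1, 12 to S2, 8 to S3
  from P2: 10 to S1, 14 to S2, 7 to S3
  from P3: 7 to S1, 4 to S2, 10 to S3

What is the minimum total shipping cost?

An optimal shipping plan:
  P1->S1: 40 × 2 = 80
  P2->S3: 110 × 7 = 770
  P3->S1: 30 × 7 = 210
  P3->S2: 10 × 4 = 40
  P3->S3: 20 × 10 = 200
Total = 80 + 770 + 210 + 40 + 200 = 1300.
(Supply check: P1 ships 40; P2 ships 110; P3 ships 60.)

1300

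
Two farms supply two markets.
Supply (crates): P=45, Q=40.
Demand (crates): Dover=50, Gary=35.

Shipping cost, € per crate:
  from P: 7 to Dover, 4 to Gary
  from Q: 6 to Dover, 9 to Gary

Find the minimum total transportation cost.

450

One minimum-cost allocation:
  P->Dover: 10 × €7 = €70
  P->Gary: 35 × €4 = €140
  Q->Dover: 40 × €6 = €240
Total = 70 + 140 + 240 = €450.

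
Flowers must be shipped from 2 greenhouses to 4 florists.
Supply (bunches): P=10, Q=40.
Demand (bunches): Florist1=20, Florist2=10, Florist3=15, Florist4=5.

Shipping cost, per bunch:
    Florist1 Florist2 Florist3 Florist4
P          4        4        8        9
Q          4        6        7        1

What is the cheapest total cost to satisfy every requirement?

230

An optimal shipping plan:
  P->Florist2: 10 bunches
  Q->Florist1: 20 bunches
  Q->Florist3: 15 bunches
  Q->Florist4: 5 bunches
Total cost = 230.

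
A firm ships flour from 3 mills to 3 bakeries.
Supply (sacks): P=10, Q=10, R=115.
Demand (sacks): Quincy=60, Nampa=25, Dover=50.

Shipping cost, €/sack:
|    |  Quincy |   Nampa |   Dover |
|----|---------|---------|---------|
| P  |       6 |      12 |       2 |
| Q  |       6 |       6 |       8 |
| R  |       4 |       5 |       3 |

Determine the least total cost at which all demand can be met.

An optimal shipping plan:
  P to Dover: 10 × €2 = €20
  Q to Nampa: 10 × €6 = €60
  R to Quincy: 60 × €4 = €240
  R to Nampa: 15 × €5 = €75
  R to Dover: 40 × €3 = €120
Total = 20 + 60 + 240 + 75 + 120 = €515.
(Supply check: P ships 10; Q ships 10; R ships 115.)

515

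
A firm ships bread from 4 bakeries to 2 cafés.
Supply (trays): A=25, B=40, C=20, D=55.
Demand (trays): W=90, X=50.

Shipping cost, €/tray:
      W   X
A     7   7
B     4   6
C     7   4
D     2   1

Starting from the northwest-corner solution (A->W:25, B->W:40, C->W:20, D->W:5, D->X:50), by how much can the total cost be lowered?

40

Current plan cost = 25·7 + 40·4 + 20·7 + 5·2 + 50·1 = €535.
Optimal plan:
  A to W: 25 × €7 = €175
  B to W: 40 × €4 = €160
  C to X: 20 × €4 = €80
  D to W: 25 × €2 = €50
  D to X: 30 × €1 = €30
Optimal cost = €495.
Saving = 535 − 495 = €40.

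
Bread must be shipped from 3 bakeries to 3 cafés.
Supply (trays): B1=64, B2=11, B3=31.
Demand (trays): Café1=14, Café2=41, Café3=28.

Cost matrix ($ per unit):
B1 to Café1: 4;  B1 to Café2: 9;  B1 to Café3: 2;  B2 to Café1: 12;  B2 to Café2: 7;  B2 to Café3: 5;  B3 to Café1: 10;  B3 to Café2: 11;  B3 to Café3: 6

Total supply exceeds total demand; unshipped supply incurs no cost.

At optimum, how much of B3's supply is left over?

An optimal plan:
  B1→Café1: 14 × $4 = $56
  B1→Café2: 22 × $9 = $198
  B1→Café3: 28 × $2 = $56
  B2→Café2: 11 × $7 = $77
  B3→Café2: 8 × $11 = $88
Total cost = $475.
B3 ships 8 of its 31, leaving 23.

23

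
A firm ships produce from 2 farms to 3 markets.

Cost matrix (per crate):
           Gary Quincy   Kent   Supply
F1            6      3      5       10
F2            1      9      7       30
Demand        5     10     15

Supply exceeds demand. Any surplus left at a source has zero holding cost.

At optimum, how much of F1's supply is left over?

0

Minimum-cost shipments:
  F1->Quincy: 10 crates
  F2->Gary: 5 crates
  F2->Kent: 15 crates
Total cost = 140.
F1 ships 10 of its 10, leaving 0.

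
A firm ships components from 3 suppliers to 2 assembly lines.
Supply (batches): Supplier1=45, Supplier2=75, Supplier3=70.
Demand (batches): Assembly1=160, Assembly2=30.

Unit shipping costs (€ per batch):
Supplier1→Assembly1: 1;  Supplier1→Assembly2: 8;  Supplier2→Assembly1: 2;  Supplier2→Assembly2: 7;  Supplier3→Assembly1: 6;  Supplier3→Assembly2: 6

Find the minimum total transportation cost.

A cheapest plan:
  Supplier1->Assembly1: 45 × €1 = €45
  Supplier2->Assembly1: 75 × €2 = €150
  Supplier3->Assembly1: 40 × €6 = €240
  Supplier3->Assembly2: 30 × €6 = €180
Total = 45 + 150 + 240 + 180 = €615.

615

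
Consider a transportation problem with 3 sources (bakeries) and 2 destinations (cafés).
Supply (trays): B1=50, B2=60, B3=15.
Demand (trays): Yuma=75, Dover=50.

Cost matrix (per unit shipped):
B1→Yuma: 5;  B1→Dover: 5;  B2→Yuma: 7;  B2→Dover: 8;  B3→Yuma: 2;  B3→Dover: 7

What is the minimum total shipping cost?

One minimum-cost allocation:
  B1 to Dover: 50 trays
  B2 to Yuma: 60 trays
  B3 to Yuma: 15 trays
Total cost = 700.

700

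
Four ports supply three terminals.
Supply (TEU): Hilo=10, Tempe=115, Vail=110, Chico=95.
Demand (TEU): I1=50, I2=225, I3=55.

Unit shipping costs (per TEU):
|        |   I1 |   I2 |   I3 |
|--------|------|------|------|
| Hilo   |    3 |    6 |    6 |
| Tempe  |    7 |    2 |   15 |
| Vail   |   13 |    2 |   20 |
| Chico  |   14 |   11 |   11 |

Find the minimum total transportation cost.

Optimal allocation:
  Hilo→I1: 10 TEU
  Tempe→I2: 115 TEU
  Vail→I2: 110 TEU
  Chico→I1: 40 TEU
  Chico→I3: 55 TEU
Total cost = 1645.
(Supply check: Hilo ships 10; Tempe ships 115; Vail ships 110; Chico ships 95.)

1645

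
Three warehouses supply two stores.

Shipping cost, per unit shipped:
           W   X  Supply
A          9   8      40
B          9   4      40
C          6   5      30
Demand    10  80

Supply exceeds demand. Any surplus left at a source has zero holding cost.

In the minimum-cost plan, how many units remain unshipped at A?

20

An optimal plan:
  A–X: 20 units
  B–X: 40 units
  C–W: 10 units
  C–X: 20 units
Total cost = 480.
A ships 20 of its 40, leaving 20.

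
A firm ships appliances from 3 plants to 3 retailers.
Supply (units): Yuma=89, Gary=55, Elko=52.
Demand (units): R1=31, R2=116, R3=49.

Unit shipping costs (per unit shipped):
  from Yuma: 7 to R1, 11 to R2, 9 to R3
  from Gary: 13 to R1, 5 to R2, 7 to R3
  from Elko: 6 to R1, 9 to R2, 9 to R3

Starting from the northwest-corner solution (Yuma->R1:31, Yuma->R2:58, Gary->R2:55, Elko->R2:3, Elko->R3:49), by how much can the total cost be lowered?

98

Current plan cost = 31·7 + 58·11 + 55·5 + 3·9 + 49·9 = 1598.
Optimal plan:
  Yuma to R1: 31 × 7 = 217
  Yuma to R2: 9 × 11 = 99
  Yuma to R3: 49 × 9 = 441
  Gary to R2: 55 × 5 = 275
  Elko to R2: 52 × 9 = 468
Optimal cost = 1500.
Saving = 1598 − 1500 = 98.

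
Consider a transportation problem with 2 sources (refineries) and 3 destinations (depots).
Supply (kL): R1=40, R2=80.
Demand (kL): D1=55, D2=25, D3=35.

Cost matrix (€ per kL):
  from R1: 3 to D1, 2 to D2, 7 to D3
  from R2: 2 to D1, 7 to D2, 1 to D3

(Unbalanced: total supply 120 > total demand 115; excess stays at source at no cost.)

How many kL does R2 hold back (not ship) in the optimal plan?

An optimal plan:
  R1 to D1: 10 × €3 = €30
  R1 to D2: 25 × €2 = €50
  R2 to D1: 45 × €2 = €90
  R2 to D3: 35 × €1 = €35
Total cost = €205.
R2 ships 80 of its 80, leaving 0.

0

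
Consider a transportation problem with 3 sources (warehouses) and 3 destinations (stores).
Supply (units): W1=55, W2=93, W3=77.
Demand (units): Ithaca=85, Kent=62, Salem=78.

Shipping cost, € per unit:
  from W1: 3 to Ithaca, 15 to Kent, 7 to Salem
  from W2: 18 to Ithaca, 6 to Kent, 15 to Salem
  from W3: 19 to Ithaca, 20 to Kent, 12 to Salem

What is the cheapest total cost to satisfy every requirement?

An optimal shipping plan:
  W1–Ithaca: 55 × €3 = €165
  W2–Ithaca: 30 × €18 = €540
  W2–Kent: 62 × €6 = €372
  W2–Salem: 1 × €15 = €15
  W3–Salem: 77 × €12 = €924
Total = 165 + 540 + 372 + 15 + 924 = €2016.

2016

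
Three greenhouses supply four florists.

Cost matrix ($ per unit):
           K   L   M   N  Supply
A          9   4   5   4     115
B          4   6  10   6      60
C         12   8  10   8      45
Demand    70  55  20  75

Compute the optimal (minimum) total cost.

1120

One minimum-cost allocation:
  A to L: 55 × $4 = $220
  A to M: 20 × $5 = $100
  A to N: 40 × $4 = $160
  B to K: 60 × $4 = $240
  C to K: 10 × $12 = $120
  C to N: 35 × $8 = $280
Total = 220 + 100 + 160 + 240 + 120 + 280 = $1120.
(Supply check: A ships 115; B ships 60; C ships 45.)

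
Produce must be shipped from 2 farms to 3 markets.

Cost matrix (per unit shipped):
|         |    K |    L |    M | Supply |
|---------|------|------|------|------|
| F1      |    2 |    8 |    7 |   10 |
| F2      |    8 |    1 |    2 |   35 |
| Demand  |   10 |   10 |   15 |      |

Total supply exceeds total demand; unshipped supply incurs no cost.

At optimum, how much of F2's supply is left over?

An optimal plan:
  F1->K: 10 × 2 = 20
  F2->L: 10 × 1 = 10
  F2->M: 15 × 2 = 30
Total cost = 60.
F2 ships 25 of its 35, leaving 10.

10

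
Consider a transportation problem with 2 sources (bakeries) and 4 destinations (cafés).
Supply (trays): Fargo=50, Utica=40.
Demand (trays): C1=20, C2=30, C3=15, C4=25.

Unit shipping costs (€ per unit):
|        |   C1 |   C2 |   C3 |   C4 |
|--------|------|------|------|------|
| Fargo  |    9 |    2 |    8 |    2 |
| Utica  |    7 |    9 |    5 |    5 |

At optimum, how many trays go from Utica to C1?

20

Solving gives:
  Fargo->C2: 30 trays
  Fargo->C4: 20 trays
  Utica->C1: 20 trays
  Utica->C3: 15 trays
  Utica->C4: 5 trays
Total cost = €340.
So Utica→C1 carries 20 trays.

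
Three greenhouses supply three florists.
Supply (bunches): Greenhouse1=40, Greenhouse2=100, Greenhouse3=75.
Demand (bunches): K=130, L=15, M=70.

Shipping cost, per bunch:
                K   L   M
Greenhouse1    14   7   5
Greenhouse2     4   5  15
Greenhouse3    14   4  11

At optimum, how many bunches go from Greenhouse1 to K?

0

Optimal shipments:
  Greenhouse1–M: 40 bunches
  Greenhouse2–K: 100 bunches
  Greenhouse3–K: 30 bunches
  Greenhouse3–L: 15 bunches
  Greenhouse3–M: 30 bunches
Total cost = 1410.
The route Greenhouse1→K is not used.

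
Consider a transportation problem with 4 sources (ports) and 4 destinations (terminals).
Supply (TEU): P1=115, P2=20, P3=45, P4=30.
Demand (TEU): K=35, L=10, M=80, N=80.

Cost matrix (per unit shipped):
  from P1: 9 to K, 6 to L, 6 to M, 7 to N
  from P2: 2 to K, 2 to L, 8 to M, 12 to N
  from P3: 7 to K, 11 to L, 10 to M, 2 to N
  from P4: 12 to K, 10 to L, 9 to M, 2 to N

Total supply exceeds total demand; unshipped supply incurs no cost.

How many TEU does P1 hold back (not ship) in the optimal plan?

5

An optimal plan:
  P1–K: 15 × 9 = 135
  P1–L: 10 × 6 = 60
  P1–M: 80 × 6 = 480
  P1–N: 5 × 7 = 35
  P2–K: 20 × 2 = 40
  P3–N: 45 × 2 = 90
  P4–N: 30 × 2 = 60
Total cost = 900.
P1 ships 110 of its 115, leaving 5.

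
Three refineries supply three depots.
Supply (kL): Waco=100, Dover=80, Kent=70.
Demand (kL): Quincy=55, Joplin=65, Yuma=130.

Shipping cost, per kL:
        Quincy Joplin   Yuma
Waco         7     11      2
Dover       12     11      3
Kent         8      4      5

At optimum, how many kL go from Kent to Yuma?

Optimal shipments:
  Waco–Quincy: 50 kL
  Waco–Yuma: 50 kL
  Dover–Yuma: 80 kL
  Kent–Quincy: 5 kL
  Kent–Joplin: 65 kL
Total cost = 990.
The route Kent→Yuma is not used.

0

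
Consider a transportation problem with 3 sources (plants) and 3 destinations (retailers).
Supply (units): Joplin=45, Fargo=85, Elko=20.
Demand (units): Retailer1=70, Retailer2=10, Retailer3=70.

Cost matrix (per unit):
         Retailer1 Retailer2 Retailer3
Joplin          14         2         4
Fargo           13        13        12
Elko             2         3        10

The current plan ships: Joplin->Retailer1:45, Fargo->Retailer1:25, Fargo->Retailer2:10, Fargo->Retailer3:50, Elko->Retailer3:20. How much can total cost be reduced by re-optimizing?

615

Current plan cost = 45·14 + 25·13 + 10·13 + 50·12 + 20·10 = 1885.
Optimal plan:
  Joplin->Retailer2: 10 × 2 = 20
  Joplin->Retailer3: 35 × 4 = 140
  Fargo->Retailer1: 50 × 13 = 650
  Fargo->Retailer3: 35 × 12 = 420
  Elko->Retailer1: 20 × 2 = 40
Optimal cost = 1270.
Saving = 1885 − 1270 = 615.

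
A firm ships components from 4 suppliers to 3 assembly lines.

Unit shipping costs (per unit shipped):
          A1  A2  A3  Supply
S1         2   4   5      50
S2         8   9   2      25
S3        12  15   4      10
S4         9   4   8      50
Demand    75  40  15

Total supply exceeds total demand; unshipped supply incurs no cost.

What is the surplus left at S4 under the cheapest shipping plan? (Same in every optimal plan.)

Minimum-cost shipments:
  S1–A1: 50 batches
  S2–A1: 15 batches
  S2–A3: 10 batches
  S3–A3: 5 batches
  S4–A1: 10 batches
  S4–A2: 40 batches
Total cost = 510.
S4 ships 50 of its 50, leaving 0.

0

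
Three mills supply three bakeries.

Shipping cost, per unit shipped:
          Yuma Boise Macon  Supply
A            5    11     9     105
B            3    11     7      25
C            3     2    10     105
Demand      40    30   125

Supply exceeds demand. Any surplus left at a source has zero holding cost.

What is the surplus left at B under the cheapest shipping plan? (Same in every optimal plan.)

An optimal plan:
  A to Macon: 100 × 9 = 900
  B to Macon: 25 × 7 = 175
  C to Yuma: 40 × 3 = 120
  C to Boise: 30 × 2 = 60
Total cost = 1255.
B ships 25 of its 25, leaving 0.

0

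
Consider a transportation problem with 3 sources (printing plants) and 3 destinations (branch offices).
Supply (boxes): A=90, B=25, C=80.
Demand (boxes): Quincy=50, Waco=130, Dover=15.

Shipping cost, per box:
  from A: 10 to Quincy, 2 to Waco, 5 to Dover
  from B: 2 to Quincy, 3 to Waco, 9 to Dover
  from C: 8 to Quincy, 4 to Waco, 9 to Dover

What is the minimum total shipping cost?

695

One minimum-cost allocation:
  A→Waco: 75 × 2 = 150
  A→Dover: 15 × 5 = 75
  B→Quincy: 25 × 2 = 50
  C→Quincy: 25 × 8 = 200
  C→Waco: 55 × 4 = 220
Total = 150 + 75 + 50 + 200 + 220 = 695.
(Supply check: A ships 90; B ships 25; C ships 80.)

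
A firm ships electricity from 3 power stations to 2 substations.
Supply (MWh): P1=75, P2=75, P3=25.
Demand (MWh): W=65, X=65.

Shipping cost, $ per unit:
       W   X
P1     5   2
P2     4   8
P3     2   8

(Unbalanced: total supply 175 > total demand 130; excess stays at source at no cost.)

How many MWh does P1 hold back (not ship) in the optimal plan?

Minimum-cost shipments:
  P1→X: 65 × $2 = $130
  P2→W: 40 × $4 = $160
  P3→W: 25 × $2 = $50
Total cost = $340.
P1 ships 65 of its 75, leaving 10.

10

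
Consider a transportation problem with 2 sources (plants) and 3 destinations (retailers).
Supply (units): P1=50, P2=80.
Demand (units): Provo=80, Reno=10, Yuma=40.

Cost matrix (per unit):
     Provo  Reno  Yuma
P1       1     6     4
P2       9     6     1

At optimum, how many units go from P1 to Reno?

Solving gives:
  P1 to Provo: 50 × 1 = 50
  P2 to Provo: 30 × 9 = 270
  P2 to Reno: 10 × 6 = 60
  P2 to Yuma: 40 × 1 = 40
Total cost = 420.
The route P1→Reno is not used.

0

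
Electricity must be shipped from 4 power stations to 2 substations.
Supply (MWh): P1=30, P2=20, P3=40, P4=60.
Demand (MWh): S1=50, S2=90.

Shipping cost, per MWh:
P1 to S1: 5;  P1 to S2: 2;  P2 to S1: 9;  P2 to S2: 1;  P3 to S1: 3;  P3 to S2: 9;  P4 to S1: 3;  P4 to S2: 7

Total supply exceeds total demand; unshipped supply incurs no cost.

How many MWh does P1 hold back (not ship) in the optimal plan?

Minimum-cost shipments:
  P1–S2: 30 MWh
  P2–S2: 20 MWh
  P3–S1: 40 MWh
  P4–S1: 10 MWh
  P4–S2: 40 MWh
Total cost = 510.
P1 ships 30 of its 30, leaving 0.

0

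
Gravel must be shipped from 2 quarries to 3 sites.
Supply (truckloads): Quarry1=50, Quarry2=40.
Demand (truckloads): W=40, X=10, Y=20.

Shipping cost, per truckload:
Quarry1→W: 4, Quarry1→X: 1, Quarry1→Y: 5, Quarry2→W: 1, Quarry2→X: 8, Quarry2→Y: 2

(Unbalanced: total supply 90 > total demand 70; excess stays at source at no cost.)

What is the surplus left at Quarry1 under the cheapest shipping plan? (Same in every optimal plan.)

An optimal plan:
  Quarry1 to W: 20 × 4 = 80
  Quarry1 to X: 10 × 1 = 10
  Quarry2 to W: 20 × 1 = 20
  Quarry2 to Y: 20 × 2 = 40
Total cost = 150.
Quarry1 ships 30 of its 50, leaving 20.

20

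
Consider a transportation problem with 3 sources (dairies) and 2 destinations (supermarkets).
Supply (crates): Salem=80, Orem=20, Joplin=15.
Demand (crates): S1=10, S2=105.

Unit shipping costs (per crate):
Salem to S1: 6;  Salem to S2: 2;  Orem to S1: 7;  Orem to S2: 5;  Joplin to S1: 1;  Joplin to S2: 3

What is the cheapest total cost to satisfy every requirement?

An optimal shipping plan:
  Salem–S2: 80 × 2 = 160
  Orem–S2: 20 × 5 = 100
  Joplin–S1: 10 × 1 = 10
  Joplin–S2: 5 × 3 = 15
Total = 160 + 100 + 10 + 15 = 285.
(Supply check: Salem ships 80; Orem ships 20; Joplin ships 15.)

285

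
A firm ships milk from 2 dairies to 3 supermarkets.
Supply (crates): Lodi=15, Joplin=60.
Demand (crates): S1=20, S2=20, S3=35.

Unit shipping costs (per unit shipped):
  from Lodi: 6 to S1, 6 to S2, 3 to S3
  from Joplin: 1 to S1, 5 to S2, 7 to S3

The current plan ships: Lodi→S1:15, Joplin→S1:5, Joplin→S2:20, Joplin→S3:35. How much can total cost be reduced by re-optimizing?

Current plan cost = 15·6 + 5·1 + 20·5 + 35·7 = 440.
Optimal plan:
  Lodi to S3: 15 × 3 = 45
  Joplin to S1: 20 × 1 = 20
  Joplin to S2: 20 × 5 = 100
  Joplin to S3: 20 × 7 = 140
Optimal cost = 305.
Saving = 440 − 305 = 135.

135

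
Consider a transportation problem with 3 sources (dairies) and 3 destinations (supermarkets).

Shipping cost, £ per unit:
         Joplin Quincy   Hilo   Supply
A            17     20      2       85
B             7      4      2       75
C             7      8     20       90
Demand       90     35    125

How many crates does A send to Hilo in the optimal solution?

The minimum-cost plan:
  A->Hilo: 85 × £2 = £170
  B->Quincy: 35 × £4 = £140
  B->Hilo: 40 × £2 = £80
  C->Joplin: 90 × £7 = £630
Total cost = £1020.
So A→Hilo carries 85 crates.

85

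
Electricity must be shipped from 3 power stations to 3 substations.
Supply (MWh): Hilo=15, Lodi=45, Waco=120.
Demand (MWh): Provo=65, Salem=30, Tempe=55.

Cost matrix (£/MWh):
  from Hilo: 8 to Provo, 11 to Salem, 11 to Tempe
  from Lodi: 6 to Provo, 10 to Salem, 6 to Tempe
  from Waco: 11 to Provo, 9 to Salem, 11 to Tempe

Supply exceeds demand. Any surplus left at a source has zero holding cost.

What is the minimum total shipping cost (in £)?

1320

A cheapest plan:
  Hilo–Provo: 15 × £8 = £120
  Lodi–Provo: 45 × £6 = £270
  Waco–Provo: 5 × £11 = £55
  Waco–Salem: 30 × £9 = £270
  Waco–Tempe: 55 × £11 = £605
Total = 120 + 270 + 55 + 270 + 605 = £1320.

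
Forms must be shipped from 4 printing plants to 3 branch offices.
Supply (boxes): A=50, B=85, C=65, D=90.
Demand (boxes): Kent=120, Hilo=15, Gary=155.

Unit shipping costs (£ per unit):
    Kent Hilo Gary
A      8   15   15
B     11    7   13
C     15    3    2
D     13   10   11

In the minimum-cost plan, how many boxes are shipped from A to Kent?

The minimum-cost plan:
  A–Kent: 50 × £8 = £400
  B–Kent: 70 × £11 = £770
  B–Hilo: 15 × £7 = £105
  C–Gary: 65 × £2 = £130
  D–Gary: 90 × £11 = £990
Total cost = £2395.
So A→Kent carries 50 boxes.

50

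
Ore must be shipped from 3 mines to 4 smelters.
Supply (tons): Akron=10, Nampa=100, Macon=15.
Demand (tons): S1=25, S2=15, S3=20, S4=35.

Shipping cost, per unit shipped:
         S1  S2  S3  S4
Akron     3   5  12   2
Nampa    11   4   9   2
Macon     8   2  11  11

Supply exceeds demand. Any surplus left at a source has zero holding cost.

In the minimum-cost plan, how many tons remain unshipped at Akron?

Minimum-cost shipments:
  Akron to S1: 10 × 3 = 30
  Nampa to S2: 15 × 4 = 60
  Nampa to S3: 20 × 9 = 180
  Nampa to S4: 35 × 2 = 70
  Macon to S1: 15 × 8 = 120
Total cost = 460.
Akron ships 10 of its 10, leaving 0.

0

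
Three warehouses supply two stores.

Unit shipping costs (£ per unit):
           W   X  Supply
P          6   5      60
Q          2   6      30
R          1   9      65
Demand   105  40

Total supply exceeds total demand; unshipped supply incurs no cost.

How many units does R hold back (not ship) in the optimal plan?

0

Minimum-cost shipments:
  P to W: 10 × £6 = £60
  P to X: 40 × £5 = £200
  Q to W: 30 × £2 = £60
  R to W: 65 × £1 = £65
Total cost = £385.
R ships 65 of its 65, leaving 0.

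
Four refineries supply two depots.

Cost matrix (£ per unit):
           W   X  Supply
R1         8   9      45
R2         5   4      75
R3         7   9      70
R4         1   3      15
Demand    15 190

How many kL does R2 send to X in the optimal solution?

75

Optimal shipments:
  R1–X: 45 kL
  R2–X: 75 kL
  R3–W: 15 kL
  R3–X: 55 kL
  R4–X: 15 kL
Total cost = £1350.
So R2→X carries 75 kL.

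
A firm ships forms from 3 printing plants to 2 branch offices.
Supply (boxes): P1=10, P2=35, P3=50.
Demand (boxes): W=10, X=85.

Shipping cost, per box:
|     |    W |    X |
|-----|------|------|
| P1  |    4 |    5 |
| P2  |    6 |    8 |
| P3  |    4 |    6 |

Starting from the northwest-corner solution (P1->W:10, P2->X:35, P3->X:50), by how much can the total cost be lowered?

10

Current plan cost = 10·4 + 35·8 + 50·6 = 620.
Optimal plan:
  P1→X: 10 × 5 = 50
  P2→W: 10 × 6 = 60
  P2→X: 25 × 8 = 200
  P3→X: 50 × 6 = 300
Optimal cost = 610.
Saving = 620 − 610 = 10.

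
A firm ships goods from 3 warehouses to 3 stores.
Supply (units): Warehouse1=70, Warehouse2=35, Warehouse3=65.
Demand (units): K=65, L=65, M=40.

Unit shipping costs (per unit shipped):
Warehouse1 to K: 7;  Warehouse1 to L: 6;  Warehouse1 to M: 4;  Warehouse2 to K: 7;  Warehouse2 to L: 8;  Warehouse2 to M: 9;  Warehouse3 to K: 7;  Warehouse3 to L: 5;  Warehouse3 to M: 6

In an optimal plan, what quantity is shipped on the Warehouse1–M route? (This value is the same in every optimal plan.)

The minimum-cost plan:
  Warehouse1 to K: 30 × 7 = 210
  Warehouse1 to M: 40 × 4 = 160
  Warehouse2 to K: 35 × 7 = 245
  Warehouse3 to L: 65 × 5 = 325
Total cost = 940.
So Warehouse1→M carries 40 units.

40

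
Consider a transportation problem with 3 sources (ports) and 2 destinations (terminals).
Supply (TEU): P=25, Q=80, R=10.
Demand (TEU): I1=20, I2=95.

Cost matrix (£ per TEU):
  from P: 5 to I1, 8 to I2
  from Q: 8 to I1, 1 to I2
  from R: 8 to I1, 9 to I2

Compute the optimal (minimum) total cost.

One minimum-cost allocation:
  P→I1: 20 × £5 = £100
  P→I2: 5 × £8 = £40
  Q→I2: 80 × £1 = £80
  R→I2: 10 × £9 = £90
Total = 100 + 40 + 80 + 90 = £310.

310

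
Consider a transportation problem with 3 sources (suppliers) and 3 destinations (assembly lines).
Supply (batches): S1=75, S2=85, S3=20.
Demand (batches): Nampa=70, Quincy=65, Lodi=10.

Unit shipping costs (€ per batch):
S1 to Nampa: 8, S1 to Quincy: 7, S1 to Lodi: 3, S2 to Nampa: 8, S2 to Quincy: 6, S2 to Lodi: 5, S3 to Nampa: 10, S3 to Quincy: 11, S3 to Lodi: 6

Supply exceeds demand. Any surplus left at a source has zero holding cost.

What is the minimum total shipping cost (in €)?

980

Optimal allocation:
  S1→Nampa: 50 batches
  S1→Lodi: 10 batches
  S2→Nampa: 20 batches
  S2→Quincy: 65 batches
Total cost = €980.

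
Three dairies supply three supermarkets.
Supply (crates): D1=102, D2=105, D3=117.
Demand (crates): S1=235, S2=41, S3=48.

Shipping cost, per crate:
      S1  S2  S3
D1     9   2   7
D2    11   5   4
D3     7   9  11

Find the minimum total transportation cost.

A cheapest plan:
  D1->S1: 61 × 9 = 549
  D1->S2: 41 × 2 = 82
  D2->S1: 57 × 11 = 627
  D2->S3: 48 × 4 = 192
  D3->S1: 117 × 7 = 819
Total = 549 + 82 + 627 + 192 + 819 = 2269.
(Supply check: D1 ships 102; D2 ships 105; D3 ships 117.)

2269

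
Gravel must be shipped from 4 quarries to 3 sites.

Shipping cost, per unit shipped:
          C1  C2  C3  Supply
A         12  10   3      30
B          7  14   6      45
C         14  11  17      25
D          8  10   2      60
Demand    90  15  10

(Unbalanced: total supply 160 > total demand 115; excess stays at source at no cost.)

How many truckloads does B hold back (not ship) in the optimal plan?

An optimal plan:
  A→C2: 15 × 10 = 150
  B→C1: 45 × 7 = 315
  D→C1: 45 × 8 = 360
  D→C3: 10 × 2 = 20
Total cost = 845.
B ships 45 of its 45, leaving 0.

0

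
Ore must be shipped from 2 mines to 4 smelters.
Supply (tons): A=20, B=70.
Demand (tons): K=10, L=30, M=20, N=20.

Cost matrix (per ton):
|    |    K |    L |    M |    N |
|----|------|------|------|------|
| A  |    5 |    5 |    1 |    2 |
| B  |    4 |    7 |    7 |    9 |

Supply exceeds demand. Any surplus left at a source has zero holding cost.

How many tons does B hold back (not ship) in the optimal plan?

Minimum-cost shipments:
  A->N: 20 × 2 = 40
  B->K: 10 × 4 = 40
  B->L: 30 × 7 = 210
  B->M: 20 × 7 = 140
Total cost = 430.
B ships 60 of its 70, leaving 10.

10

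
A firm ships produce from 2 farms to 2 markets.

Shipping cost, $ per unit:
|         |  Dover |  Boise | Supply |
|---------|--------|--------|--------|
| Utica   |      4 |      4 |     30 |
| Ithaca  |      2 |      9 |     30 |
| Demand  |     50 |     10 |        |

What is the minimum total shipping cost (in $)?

A cheapest plan:
  Utica–Dover: 20 × $4 = $80
  Utica–Boise: 10 × $4 = $40
  Ithaca–Dover: 30 × $2 = $60
Total = 80 + 40 + 60 = $180.
(Supply check: Utica ships 30; Ithaca ships 30.)

180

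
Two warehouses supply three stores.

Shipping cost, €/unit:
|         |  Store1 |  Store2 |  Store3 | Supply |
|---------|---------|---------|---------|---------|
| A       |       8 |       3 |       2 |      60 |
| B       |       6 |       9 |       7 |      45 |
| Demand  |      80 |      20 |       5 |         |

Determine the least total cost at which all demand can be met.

Optimal allocation:
  A–Store1: 35 units
  A–Store2: 20 units
  A–Store3: 5 units
  B–Store1: 45 units
Total cost = €620.

620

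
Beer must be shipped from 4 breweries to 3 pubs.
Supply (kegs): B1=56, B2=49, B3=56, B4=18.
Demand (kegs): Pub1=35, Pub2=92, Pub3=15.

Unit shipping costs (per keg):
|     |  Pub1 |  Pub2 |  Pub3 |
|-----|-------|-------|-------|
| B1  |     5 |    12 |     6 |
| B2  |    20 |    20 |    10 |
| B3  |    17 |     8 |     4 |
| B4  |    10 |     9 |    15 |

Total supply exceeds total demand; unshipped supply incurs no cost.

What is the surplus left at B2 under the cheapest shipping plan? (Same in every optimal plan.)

An optimal plan:
  B1–Pub1: 35 × 5 = 175
  B1–Pub2: 18 × 12 = 216
  B1–Pub3: 3 × 6 = 18
  B2–Pub3: 12 × 10 = 120
  B3–Pub2: 56 × 8 = 448
  B4–Pub2: 18 × 9 = 162
Total cost = 1139.
B2 ships 12 of its 49, leaving 37.

37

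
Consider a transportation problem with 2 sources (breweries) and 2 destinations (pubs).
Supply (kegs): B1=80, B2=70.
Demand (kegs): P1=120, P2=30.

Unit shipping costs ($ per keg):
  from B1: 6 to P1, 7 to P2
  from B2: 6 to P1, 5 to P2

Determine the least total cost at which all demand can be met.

One minimum-cost allocation:
  B1–P1: 80 × $6 = $480
  B2–P1: 40 × $6 = $240
  B2–P2: 30 × $5 = $150
Total = 480 + 240 + 150 = $870.
(Supply check: B1 ships 80; B2 ships 70.)

870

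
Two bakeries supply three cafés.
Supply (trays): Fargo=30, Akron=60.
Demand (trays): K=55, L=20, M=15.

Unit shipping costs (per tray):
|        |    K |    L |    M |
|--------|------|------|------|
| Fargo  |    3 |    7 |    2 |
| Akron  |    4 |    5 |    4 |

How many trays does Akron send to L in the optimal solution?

20

The minimum-cost plan:
  Fargo->K: 15 × 3 = 45
  Fargo->M: 15 × 2 = 30
  Akron->K: 40 × 4 = 160
  Akron->L: 20 × 5 = 100
Total cost = 335.
So Akron→L carries 20 trays.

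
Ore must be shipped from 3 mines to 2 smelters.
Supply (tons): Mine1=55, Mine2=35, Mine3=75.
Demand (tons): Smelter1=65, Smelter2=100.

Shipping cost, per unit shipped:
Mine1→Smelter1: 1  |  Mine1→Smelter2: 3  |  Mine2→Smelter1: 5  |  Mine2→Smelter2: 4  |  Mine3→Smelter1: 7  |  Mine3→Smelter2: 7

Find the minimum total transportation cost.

720

Optimal allocation:
  Mine1 to Smelter1: 55 tons
  Mine2 to Smelter2: 35 tons
  Mine3 to Smelter1: 10 tons
  Mine3 to Smelter2: 65 tons
Total cost = 720.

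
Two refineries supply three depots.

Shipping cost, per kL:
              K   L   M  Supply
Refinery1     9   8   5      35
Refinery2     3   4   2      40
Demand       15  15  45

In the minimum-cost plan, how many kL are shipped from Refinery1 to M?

35

Optimal shipments:
  Refinery1–M: 35 × 5 = 175
  Refinery2–K: 15 × 3 = 45
  Refinery2–L: 15 × 4 = 60
  Refinery2–M: 10 × 2 = 20
Total cost = 300.
So Refinery1→M carries 35 kL.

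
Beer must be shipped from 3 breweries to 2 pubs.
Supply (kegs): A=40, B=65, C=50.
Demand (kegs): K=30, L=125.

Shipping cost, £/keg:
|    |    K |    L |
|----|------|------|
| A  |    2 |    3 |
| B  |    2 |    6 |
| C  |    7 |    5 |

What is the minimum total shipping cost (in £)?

A cheapest plan:
  A to L: 40 × £3 = £120
  B to K: 30 × £2 = £60
  B to L: 35 × £6 = £210
  C to L: 50 × £5 = £250
Total = 120 + 60 + 210 + 250 = £640.

640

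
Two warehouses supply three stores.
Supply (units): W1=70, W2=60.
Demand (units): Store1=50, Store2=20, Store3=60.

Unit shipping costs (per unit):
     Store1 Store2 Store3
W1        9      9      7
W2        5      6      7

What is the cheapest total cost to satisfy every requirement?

An optimal shipping plan:
  W1–Store2: 10 × 9 = 90
  W1–Store3: 60 × 7 = 420
  W2–Store1: 50 × 5 = 250
  W2–Store2: 10 × 6 = 60
Total = 90 + 420 + 250 + 60 = 820.
(Supply check: W1 ships 70; W2 ships 60.)

820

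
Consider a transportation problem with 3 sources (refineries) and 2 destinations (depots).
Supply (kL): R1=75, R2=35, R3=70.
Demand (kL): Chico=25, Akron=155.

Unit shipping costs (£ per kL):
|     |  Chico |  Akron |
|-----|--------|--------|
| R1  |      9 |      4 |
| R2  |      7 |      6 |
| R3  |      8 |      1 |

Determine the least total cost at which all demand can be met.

An optimal shipping plan:
  R1–Akron: 75 × £4 = £300
  R2–Chico: 25 × £7 = £175
  R2–Akron: 10 × £6 = £60
  R3–Akron: 70 × £1 = £70
Total = 300 + 175 + 60 + 70 = £605.
(Supply check: R1 ships 75; R2 ships 35; R3 ships 70.)

605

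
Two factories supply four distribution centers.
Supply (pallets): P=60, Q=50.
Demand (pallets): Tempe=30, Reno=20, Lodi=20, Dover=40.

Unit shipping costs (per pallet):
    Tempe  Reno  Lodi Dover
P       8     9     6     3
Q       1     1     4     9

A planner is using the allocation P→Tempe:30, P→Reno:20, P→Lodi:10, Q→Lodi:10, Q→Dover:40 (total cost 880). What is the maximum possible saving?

590

Current plan cost = 30·8 + 20·9 + 10·6 + 10·4 + 40·9 = 880.
Optimal plan:
  P to Lodi: 20 × 6 = 120
  P to Dover: 40 × 3 = 120
  Q to Tempe: 30 × 1 = 30
  Q to Reno: 20 × 1 = 20
Optimal cost = 290.
Saving = 880 − 290 = 590.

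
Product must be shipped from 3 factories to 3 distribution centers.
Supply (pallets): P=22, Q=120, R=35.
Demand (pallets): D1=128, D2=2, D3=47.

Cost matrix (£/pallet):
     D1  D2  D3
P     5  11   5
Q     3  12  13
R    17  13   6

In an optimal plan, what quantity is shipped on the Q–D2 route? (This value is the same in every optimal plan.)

Optimal shipments:
  P–D1: 8 × £5 = £40
  P–D2: 2 × £11 = £22
  P–D3: 12 × £5 = £60
  Q–D1: 120 × £3 = £360
  R–D3: 35 × £6 = £210
Total cost = £692.
The route Q→D2 is not used.

0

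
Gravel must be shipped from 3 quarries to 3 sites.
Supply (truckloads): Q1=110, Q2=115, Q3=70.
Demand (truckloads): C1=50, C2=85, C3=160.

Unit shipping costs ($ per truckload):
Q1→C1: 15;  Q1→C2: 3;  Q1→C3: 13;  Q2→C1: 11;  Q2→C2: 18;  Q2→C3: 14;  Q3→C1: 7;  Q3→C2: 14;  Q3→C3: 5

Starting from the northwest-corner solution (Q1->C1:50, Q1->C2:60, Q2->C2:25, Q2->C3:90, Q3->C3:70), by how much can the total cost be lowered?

600

Current plan cost = 50·15 + 60·3 + 25·18 + 90·14 + 70·5 = $2990.
Optimal plan:
  Q1->C2: 85 × $3 = $255
  Q1->C3: 25 × $13 = $325
  Q2->C1: 50 × $11 = $550
  Q2->C3: 65 × $14 = $910
  Q3->C3: 70 × $5 = $350
Optimal cost = $2390.
Saving = 2990 − 2390 = $600.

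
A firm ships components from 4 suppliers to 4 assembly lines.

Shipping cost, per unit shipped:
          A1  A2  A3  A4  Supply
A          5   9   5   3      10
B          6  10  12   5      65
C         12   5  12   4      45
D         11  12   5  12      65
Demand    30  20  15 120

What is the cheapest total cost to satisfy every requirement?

1180

An optimal shipping plan:
  A→A4: 10 × 3 = 30
  B→A4: 65 × 5 = 325
  C→A4: 45 × 4 = 180
  D→A1: 30 × 11 = 330
  D→A2: 20 × 12 = 240
  D→A3: 15 × 5 = 75
Total = 30 + 325 + 180 + 330 + 240 + 75 = 1180.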